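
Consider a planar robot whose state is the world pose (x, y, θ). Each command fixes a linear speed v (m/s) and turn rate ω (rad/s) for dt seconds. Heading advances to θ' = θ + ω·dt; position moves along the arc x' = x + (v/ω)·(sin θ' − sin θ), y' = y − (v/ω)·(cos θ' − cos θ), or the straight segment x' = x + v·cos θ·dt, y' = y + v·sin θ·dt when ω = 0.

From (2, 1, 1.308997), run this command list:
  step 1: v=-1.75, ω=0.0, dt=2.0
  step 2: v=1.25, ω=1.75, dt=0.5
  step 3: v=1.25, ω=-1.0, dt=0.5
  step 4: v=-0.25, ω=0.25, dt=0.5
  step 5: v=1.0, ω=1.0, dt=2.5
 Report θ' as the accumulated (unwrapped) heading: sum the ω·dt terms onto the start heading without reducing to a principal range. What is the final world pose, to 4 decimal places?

(-1.1011, -1.1731, 4.3090)

step 1: θ'=1.3090 (straight) → pose (1.0941, -2.3807, 1.3090)
step 2: θ'=2.1840 (R=0.7143) → pose (0.9883, -1.7848, 2.1840)
step 3: θ'=1.6840 (R=-1.2500) → pose (0.7686, -1.2066, 1.6840)
step 4: θ'=1.8090 (R=-1.0000) → pose (0.7904, -1.3296, 1.8090)
step 5: θ'=4.3090 (R=1.0000) → pose (-1.1011, -1.1731, 4.3090)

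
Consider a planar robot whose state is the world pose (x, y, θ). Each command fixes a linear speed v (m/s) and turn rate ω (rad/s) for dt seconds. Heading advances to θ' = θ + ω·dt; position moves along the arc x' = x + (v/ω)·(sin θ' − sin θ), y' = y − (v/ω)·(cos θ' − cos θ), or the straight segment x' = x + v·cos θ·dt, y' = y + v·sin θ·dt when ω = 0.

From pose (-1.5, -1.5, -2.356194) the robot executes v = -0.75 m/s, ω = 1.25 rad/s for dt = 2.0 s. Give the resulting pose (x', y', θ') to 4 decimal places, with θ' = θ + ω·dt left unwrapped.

(-2.0103, -0.4819, 0.1438)

θ' = -2.3562 + 1.25·2.0 = 0.1438
R = v/ω = -0.75/1.25 = -0.6000
x' = -1.5 + -0.6000·(sin 0.1438 − sin -2.3562) = -2.0103
y' = -1.5 − -0.6000·(cos 0.1438 − cos -2.3562) = -0.4819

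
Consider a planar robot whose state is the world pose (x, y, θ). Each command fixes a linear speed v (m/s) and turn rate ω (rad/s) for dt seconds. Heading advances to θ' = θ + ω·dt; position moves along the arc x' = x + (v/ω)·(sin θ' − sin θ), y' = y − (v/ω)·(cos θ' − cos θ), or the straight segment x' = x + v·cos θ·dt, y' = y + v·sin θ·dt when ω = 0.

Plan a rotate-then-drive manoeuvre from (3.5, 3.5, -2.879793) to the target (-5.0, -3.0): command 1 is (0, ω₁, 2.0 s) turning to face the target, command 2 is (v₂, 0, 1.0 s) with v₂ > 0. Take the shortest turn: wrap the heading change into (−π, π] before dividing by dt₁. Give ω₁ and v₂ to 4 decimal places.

heading to target = atan2(-3−3.5, -5−3.5) = -2.4887
Δθ = wrap(-2.4887 − -2.8798) = 0.3910; ω₁ = Δθ/dt₁ = 0.1955
distance = √((-5−3.5)² + (-3−3.5)²) = 10.7005; v₂ = distance/dt₂ = 10.7005

ω₁ = 0.1955, v₂ = 10.7005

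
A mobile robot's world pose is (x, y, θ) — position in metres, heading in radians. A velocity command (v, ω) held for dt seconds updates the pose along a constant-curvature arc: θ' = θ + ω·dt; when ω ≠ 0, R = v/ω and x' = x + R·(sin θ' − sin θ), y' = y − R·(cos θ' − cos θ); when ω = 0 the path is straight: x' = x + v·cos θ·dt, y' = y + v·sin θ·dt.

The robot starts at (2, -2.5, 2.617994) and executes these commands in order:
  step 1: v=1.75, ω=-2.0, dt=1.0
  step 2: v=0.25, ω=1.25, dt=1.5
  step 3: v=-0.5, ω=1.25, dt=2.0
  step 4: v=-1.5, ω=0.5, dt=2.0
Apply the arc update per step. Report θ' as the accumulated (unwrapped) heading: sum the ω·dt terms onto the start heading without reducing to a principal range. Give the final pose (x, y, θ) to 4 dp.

step 1: θ'=0.6180 (R=-0.8750) → pose (1.9305, -1.0291, 0.6180)
step 2: θ'=2.4930 (R=0.2000) → pose (1.9355, -0.7067, 2.4930)
step 3: θ'=4.9930 (R=-0.4000) → pose (2.5614, -0.2771, 4.9930)
step 4: θ'=5.9930 (R=-3.0000) → pose (0.5372, 1.7666, 5.9930)

(0.5372, 1.7666, 5.9930)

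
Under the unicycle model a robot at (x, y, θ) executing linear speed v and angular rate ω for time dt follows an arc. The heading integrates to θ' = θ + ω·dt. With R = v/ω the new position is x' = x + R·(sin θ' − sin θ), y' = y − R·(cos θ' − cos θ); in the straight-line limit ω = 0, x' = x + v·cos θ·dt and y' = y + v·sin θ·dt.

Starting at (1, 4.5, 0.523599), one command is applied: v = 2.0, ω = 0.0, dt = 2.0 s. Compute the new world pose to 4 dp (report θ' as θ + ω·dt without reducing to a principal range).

θ' = 0.5236 + 0.0·2.0 = 0.5236
ω = 0 → straight: x' = 1 + 2.0·cos(0.5236)·2.0 = 4.4641
y' = 4.5 + 2.0·sin(0.5236)·2.0 = 6.5000

(4.4641, 6.5000, 0.5236)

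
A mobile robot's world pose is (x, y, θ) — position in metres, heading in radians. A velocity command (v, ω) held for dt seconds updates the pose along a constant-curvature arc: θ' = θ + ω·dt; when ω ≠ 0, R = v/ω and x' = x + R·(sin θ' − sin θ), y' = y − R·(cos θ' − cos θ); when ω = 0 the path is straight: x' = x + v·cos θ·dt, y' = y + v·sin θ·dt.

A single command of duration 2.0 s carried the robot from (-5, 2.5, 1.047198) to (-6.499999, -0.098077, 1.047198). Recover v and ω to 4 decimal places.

Δθ = 1.047198 − 1.047198 = 0.000000
ω = Δθ/dt = 0.000000/2.0 = 0.0000
ω = 0 → v = (Δx·cos θ + Δy·sin θ)/dt = -1.5000

v = -1.5000, ω = 0.0000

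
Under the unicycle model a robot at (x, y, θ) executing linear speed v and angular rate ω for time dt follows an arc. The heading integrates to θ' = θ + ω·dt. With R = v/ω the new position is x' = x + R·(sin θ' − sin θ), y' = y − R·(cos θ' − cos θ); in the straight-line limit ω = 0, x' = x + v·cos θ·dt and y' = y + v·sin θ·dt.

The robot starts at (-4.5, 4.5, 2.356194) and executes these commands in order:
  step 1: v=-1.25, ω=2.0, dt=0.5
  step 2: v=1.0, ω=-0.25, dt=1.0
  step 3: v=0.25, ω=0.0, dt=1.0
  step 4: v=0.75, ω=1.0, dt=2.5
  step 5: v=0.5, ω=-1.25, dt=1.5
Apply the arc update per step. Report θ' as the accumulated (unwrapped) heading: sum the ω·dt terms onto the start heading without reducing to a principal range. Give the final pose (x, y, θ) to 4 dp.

step 1: θ'=3.3562 (R=-0.6250) → pose (-3.9250, 4.3313, 3.3562)
step 2: θ'=3.1062 (R=-4.0000) → pose (-4.9184, 4.2420, 3.1062)
step 3: θ'=3.1062 (straight) → pose (-5.1682, 4.2509, 3.1062)
step 4: θ'=5.6062 (R=0.7500) → pose (-5.6646, 2.9168, 5.6062)
step 5: θ'=3.7312 (R=-0.4000) → pose (-5.6927, 2.2725, 3.7312)

(-5.6927, 2.2725, 3.7312)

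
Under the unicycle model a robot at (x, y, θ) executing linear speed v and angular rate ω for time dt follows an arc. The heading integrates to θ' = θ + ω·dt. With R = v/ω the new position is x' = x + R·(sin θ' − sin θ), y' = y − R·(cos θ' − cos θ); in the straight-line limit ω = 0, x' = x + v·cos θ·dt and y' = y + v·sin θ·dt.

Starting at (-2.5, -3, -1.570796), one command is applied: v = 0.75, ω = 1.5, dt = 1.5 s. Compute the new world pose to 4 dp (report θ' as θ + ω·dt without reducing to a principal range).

θ' = -1.5708 + 1.5·1.5 = 0.6792
R = v/ω = 0.75/1.5 = 0.5000
x' = -2.5 + 0.5000·(sin 0.6792 − sin -1.5708) = -1.6859
y' = -3 − 0.5000·(cos 0.6792 − cos -1.5708) = -3.3890

(-1.6859, -3.3890, 0.6792)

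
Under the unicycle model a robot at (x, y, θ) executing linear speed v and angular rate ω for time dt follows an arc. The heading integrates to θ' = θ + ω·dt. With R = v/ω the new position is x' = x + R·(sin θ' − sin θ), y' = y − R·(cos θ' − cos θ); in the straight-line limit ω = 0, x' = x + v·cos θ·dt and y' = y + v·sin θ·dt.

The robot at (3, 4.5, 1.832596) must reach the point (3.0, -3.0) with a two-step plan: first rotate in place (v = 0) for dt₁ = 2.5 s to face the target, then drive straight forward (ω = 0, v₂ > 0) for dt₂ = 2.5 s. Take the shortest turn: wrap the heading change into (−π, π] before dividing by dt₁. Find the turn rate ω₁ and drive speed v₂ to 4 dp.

ω₁ = 1.1519, v₂ = 3.0000

heading to target = atan2(-3−4.5, 3−3) = -1.5708
Δθ = wrap(-1.5708 − 1.8326) = 2.8798; ω₁ = Δθ/dt₁ = 1.1519
distance = √((3−3)² + (-3−4.5)²) = 7.5000; v₂ = distance/dt₂ = 3.0000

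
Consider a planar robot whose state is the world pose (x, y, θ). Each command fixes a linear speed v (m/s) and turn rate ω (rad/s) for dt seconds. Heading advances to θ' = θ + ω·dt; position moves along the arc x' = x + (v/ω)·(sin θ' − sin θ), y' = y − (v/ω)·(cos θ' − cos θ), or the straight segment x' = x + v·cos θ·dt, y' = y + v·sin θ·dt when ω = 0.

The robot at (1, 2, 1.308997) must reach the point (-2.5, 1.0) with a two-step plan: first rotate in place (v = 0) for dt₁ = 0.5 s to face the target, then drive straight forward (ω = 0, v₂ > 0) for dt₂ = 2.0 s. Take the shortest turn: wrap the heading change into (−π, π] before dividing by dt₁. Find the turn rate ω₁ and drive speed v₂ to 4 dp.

ω₁ = 4.2218, v₂ = 1.8200

heading to target = atan2(1−2, -2.5−1) = -2.8633
Δθ = wrap(-2.8633 − 1.3090) = 2.1109; ω₁ = Δθ/dt₁ = 4.2218
distance = √((-2.5−1)² + (1−2)²) = 3.6401; v₂ = distance/dt₂ = 1.8200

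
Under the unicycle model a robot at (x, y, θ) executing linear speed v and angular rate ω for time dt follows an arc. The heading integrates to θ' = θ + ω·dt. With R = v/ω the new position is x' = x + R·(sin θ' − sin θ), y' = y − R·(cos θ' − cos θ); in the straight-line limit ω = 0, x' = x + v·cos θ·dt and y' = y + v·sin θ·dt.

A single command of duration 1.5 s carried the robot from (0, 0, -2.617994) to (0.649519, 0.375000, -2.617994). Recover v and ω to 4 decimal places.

Δθ = -2.617994 − -2.617994 = 0.000000
ω = Δθ/dt = 0.000000/1.5 = 0.0000
ω = 0 → v = (Δx·cos θ + Δy·sin θ)/dt = -0.5000

v = -0.5000, ω = 0.0000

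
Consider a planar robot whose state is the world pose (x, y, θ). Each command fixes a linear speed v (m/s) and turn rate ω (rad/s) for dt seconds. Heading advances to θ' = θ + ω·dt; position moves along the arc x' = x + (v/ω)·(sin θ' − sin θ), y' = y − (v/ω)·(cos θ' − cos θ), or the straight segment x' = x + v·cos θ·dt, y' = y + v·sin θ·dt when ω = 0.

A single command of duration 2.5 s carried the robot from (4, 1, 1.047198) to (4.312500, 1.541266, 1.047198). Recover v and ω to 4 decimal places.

Δθ = 1.047198 − 1.047198 = 0.000000
ω = Δθ/dt = 0.000000/2.5 = 0.0000
ω = 0 → v = (Δx·cos θ + Δy·sin θ)/dt = 0.2500

v = 0.2500, ω = 0.0000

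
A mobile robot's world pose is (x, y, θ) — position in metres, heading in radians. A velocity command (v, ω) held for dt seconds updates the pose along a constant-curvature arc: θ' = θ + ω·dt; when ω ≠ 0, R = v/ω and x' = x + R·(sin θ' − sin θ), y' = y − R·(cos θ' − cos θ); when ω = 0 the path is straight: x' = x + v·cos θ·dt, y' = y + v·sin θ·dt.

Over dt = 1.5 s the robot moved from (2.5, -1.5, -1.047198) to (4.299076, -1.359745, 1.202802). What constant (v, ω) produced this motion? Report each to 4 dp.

Δθ = 1.202802 − -1.047198 = 2.250000
ω = Δθ/dt = 2.250000/1.5 = 1.5000
R = Δx/(sin θ' − sin θ) = 1.0000
v = R·ω = 1.0000·1.5000 = 1.5000

v = 1.5000, ω = 1.5000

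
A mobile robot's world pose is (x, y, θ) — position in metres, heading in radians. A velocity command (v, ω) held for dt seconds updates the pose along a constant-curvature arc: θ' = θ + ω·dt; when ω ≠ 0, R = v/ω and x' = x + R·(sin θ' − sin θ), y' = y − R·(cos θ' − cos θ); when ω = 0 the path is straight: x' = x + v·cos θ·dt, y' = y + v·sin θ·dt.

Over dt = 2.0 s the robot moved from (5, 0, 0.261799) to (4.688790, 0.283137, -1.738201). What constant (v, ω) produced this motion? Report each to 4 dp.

Δθ = -1.738201 − 0.261799 = -2.000000
ω = Δθ/dt = -2.000000/2.0 = -1.0000
R = Δx/(sin θ' − sin θ) = 0.2500
v = R·ω = 0.2500·-1.0000 = -0.2500

v = -0.2500, ω = -1.0000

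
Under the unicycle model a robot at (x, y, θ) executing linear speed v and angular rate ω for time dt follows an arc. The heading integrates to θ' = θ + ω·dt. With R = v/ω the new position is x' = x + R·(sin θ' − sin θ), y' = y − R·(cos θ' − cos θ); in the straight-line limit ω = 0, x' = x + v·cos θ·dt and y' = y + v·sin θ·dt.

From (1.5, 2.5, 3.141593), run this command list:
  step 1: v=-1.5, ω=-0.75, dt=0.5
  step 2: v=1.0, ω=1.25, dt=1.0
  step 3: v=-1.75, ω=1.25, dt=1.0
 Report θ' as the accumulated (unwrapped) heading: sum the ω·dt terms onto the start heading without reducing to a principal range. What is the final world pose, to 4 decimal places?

(1.4414, 3.7636, 5.2666)

step 1: θ'=2.7666 (R=2.0000) → pose (2.2325, 2.3610, 2.7666)
step 2: θ'=4.0166 (R=0.8000) → pose (1.3255, 2.1294, 4.0166)
step 3: θ'=5.2666 (R=-1.4000) → pose (1.4414, 3.7636, 5.2666)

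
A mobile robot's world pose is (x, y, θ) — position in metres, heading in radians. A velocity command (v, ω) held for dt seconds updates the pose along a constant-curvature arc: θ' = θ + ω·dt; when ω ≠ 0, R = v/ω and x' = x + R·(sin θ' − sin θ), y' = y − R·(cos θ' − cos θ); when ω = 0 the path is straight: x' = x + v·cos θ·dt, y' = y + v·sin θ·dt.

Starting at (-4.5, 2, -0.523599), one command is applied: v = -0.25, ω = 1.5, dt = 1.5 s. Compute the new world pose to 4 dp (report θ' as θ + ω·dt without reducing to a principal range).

(-4.7480, 1.8298, 1.7264)

θ' = -0.5236 + 1.5·1.5 = 1.7264
R = v/ω = -0.25/1.5 = -0.1667
x' = -4.5 + -0.1667·(sin 1.7264 − sin -0.5236) = -4.7480
y' = 2 − -0.1667·(cos 1.7264 − cos -0.5236) = 1.8298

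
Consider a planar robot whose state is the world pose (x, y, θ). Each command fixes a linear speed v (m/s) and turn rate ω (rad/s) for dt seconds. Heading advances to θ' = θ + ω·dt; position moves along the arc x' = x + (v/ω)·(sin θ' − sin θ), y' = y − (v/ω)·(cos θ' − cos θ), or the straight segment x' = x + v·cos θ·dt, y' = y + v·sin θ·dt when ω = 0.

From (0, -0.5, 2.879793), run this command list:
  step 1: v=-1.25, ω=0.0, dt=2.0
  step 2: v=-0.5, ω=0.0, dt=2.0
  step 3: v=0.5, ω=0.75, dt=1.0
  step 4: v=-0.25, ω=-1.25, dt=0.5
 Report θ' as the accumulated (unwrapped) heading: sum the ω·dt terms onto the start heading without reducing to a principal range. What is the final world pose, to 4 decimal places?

(3.0166, -1.4395, 3.0048)

step 1: θ'=2.8798 (straight) → pose (2.4148, -1.1470, 2.8798)
step 2: θ'=2.8798 (straight) → pose (3.3807, -1.4059, 2.8798)
step 3: θ'=3.6298 (R=0.6667) → pose (2.8955, -1.4610, 3.6298)
step 4: θ'=3.0048 (R=0.2000) → pose (3.0166, -1.4395, 3.0048)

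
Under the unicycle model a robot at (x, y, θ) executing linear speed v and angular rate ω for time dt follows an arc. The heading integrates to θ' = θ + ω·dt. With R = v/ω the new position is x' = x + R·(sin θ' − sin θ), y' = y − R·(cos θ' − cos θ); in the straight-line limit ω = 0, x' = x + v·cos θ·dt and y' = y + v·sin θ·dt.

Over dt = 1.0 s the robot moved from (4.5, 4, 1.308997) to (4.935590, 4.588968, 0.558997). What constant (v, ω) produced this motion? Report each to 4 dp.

Δθ = 0.558997 − 1.308997 = -0.750000
ω = Δθ/dt = -0.750000/1.0 = -0.7500
R = −Δy/(cos θ' − cos θ) = -1.0000
v = R·ω = -1.0000·-0.7500 = 0.7500

v = 0.7500, ω = -0.7500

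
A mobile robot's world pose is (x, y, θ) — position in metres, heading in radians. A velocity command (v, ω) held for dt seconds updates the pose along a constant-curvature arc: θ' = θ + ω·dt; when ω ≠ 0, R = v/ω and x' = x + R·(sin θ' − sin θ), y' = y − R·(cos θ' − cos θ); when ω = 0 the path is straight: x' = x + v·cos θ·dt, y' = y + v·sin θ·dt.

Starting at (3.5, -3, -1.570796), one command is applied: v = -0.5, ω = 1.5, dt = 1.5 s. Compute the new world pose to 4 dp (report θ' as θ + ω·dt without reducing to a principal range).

(2.9573, -2.7406, 0.6792)

θ' = -1.5708 + 1.5·1.5 = 0.6792
R = v/ω = -0.5/1.5 = -0.3333
x' = 3.5 + -0.3333·(sin 0.6792 − sin -1.5708) = 2.9573
y' = -3 − -0.3333·(cos 0.6792 − cos -1.5708) = -2.7406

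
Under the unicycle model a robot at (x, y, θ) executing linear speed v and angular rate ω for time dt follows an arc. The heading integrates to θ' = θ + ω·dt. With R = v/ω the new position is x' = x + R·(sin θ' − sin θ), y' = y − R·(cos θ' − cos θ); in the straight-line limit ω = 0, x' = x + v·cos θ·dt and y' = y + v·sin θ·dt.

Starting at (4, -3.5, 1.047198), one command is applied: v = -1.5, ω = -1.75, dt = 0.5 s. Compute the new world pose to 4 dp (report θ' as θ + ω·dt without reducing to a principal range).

(3.4046, -3.9159, 0.1722)

θ' = 1.0472 + -1.75·0.5 = 0.1722
R = v/ω = -1.5/-1.75 = 0.8571
x' = 4 + 0.8571·(sin 0.1722 − sin 1.0472) = 3.4046
y' = -3.5 − 0.8571·(cos 0.1722 − cos 1.0472) = -3.9159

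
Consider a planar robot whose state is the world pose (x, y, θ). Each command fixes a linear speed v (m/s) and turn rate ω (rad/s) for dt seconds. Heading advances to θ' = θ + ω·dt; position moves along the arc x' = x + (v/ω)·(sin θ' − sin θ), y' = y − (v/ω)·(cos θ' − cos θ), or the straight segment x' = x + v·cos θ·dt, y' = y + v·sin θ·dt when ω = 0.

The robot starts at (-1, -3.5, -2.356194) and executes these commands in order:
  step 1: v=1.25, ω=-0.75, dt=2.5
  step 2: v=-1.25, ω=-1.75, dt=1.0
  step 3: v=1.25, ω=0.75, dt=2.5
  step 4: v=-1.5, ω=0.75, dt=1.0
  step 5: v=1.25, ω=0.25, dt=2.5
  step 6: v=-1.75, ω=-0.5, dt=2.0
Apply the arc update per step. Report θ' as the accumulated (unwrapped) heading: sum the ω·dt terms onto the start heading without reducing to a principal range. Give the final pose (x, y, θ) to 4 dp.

step 1: θ'=-4.2312 (R=-1.6667) → pose (-3.6559, -3.0929, -4.2312)
step 2: θ'=-5.9812 (R=0.7143) → pose (-4.0766, -4.1054, -5.9812)
step 3: θ'=-4.1062 (R=1.6667) → pose (-3.2026, -1.5646, -4.1062)
step 4: θ'=-3.3562 (R=-2.0000) → pose (-1.9849, -2.3793, -3.3562)
step 5: θ'=-2.7312 (R=5.0000) → pose (-5.0446, -2.6798, -2.7312)
step 6: θ'=-3.7312 (R=3.5000) → pose (-1.7021, -2.9801, -3.7312)

(-1.7021, -2.9801, -3.7312)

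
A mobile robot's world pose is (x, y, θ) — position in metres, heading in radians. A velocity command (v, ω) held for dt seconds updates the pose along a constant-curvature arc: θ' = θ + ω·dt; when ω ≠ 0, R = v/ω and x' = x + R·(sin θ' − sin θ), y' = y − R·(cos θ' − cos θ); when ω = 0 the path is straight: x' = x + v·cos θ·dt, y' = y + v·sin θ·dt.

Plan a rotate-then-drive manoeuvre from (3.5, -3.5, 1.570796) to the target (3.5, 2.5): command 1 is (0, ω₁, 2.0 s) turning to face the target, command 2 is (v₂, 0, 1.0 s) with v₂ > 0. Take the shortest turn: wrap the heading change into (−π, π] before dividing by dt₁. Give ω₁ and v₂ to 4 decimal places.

heading to target = atan2(2.5−-3.5, 3.5−3.5) = 1.5708
Δθ = wrap(1.5708 − 1.5708) = 0.0000; ω₁ = Δθ/dt₁ = 0.0000
distance = √((3.5−3.5)² + (2.5−-3.5)²) = 6.0000; v₂ = distance/dt₂ = 6.0000

ω₁ = 0.0000, v₂ = 6.0000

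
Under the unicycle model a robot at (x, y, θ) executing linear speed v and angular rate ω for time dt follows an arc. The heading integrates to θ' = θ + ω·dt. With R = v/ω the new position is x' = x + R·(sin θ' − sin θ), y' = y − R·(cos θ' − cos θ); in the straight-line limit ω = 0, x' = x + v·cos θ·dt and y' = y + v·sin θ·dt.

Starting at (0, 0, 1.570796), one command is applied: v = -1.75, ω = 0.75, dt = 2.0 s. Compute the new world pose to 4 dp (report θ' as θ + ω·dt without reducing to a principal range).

θ' = 1.5708 + 0.75·2.0 = 3.0708
R = v/ω = -1.75/0.75 = -2.3333
x' = 0 + -2.3333·(sin 3.0708 − sin 1.5708) = 2.1683
y' = 0 − -2.3333·(cos 3.0708 − cos 1.5708) = -2.3275

(2.1683, -2.3275, 3.0708)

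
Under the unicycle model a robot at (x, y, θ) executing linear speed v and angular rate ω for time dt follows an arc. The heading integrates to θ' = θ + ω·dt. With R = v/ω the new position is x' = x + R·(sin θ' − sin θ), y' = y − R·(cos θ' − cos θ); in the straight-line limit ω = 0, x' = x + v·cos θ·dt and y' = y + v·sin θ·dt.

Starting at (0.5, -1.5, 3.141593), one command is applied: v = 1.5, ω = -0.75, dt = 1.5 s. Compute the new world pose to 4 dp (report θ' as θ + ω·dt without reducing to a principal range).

(-1.3045, -0.3624, 2.0166)

θ' = 3.1416 + -0.75·1.5 = 2.0166
R = v/ω = 1.5/-0.75 = -2.0000
x' = 0.5 + -2.0000·(sin 2.0166 − sin 3.1416) = -1.3045
y' = -1.5 − -2.0000·(cos 2.0166 − cos 3.1416) = -0.3624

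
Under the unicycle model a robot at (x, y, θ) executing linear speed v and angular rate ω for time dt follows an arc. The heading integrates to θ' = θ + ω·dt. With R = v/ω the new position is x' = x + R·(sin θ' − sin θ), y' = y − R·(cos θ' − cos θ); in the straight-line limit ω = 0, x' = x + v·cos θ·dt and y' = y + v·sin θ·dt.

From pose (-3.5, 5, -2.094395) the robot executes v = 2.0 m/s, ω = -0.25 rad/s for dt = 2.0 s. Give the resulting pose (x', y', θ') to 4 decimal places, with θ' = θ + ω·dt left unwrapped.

(-6.2658, 2.1681, -2.5944)

θ' = -2.0944 + -0.25·2.0 = -2.5944
R = v/ω = 2.0/-0.25 = -8.0000
x' = -3.5 + -8.0000·(sin -2.5944 − sin -2.0944) = -6.2658
y' = 5 − -8.0000·(cos -2.5944 − cos -2.0944) = 2.1681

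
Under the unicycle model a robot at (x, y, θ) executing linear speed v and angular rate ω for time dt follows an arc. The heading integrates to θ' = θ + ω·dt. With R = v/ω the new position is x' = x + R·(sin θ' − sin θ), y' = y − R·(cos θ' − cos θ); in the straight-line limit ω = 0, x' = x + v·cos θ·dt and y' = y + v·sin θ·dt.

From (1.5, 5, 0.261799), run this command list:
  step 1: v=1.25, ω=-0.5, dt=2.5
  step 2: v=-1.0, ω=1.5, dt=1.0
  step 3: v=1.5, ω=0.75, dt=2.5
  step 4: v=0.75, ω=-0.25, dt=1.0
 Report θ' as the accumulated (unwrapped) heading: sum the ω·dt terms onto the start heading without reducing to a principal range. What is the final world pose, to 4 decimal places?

step 1: θ'=-0.9882 (R=-2.5000) → pose (4.2346, 3.9607, -0.9882)
step 2: θ'=0.5118 (R=-0.6667) → pose (3.3515, 4.1751, 0.5118)
step 3: θ'=2.3868 (R=2.0000) → pose (3.7422, 7.3757, 2.3868)
step 4: θ'=2.1368 (R=-3.0000) → pose (3.2655, 7.9521, 2.1368)

(3.2655, 7.9521, 2.1368)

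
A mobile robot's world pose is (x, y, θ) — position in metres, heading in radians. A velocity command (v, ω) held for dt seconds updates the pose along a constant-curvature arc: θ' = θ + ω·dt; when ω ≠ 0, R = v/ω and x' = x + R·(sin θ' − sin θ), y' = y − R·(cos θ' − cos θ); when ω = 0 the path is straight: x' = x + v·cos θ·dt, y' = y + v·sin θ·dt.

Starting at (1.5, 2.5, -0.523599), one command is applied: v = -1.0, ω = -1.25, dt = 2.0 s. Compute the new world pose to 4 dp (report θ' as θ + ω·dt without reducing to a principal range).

θ' = -0.5236 + -1.25·2.0 = -3.0236
R = v/ω = -1.0/-1.25 = 0.8000
x' = 1.5 + 0.8000·(sin -3.0236 − sin -0.5236) = 1.8058
y' = 2.5 − 0.8000·(cos -3.0236 − cos -0.5236) = 3.9873

(1.8058, 3.9873, -3.0236)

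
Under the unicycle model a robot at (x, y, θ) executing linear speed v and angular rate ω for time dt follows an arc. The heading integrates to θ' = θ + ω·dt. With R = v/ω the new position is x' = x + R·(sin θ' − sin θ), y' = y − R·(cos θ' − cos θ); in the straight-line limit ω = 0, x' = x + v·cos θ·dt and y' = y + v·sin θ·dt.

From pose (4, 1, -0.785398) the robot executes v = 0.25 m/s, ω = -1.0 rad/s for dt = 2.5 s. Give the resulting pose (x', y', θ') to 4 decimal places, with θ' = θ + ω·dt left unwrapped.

(3.7874, 0.5758, -3.2854)

θ' = -0.7854 + -1.0·2.5 = -3.2854
R = v/ω = 0.25/-1.0 = -0.2500
x' = 4 + -0.2500·(sin -3.2854 − sin -0.7854) = 3.7874
y' = 1 − -0.2500·(cos -3.2854 − cos -0.7854) = 0.5758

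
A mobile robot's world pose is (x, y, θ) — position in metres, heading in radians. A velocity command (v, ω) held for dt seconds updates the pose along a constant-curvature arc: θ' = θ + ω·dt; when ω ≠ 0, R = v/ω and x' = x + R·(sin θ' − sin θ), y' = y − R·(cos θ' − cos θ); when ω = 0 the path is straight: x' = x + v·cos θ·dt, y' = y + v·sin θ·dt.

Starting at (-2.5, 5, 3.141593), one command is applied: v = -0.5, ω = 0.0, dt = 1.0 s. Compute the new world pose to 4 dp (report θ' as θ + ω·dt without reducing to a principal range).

(-2.0000, 5.0000, 3.1416)

θ' = 3.1416 + 0.0·1.0 = 3.1416
ω = 0 → straight: x' = -2.5 + -0.5·cos(3.1416)·1.0 = -2.0000
y' = 5 + -0.5·sin(3.1416)·1.0 = 5.0000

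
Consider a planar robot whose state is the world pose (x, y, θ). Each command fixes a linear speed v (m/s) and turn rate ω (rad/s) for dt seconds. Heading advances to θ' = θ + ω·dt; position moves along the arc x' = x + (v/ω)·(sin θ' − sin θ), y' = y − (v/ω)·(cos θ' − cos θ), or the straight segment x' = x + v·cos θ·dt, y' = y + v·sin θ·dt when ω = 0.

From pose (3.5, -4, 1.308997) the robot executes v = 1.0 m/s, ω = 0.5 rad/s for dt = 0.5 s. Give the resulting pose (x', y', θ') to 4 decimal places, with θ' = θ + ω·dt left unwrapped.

(3.5680, -3.5060, 1.5590)

θ' = 1.3090 + 0.5·0.5 = 1.5590
R = v/ω = 1.0/0.5 = 2.0000
x' = 3.5 + 2.0000·(sin 1.5590 − sin 1.3090) = 3.5680
y' = -4 − 2.0000·(cos 1.5590 − cos 1.3090) = -3.5060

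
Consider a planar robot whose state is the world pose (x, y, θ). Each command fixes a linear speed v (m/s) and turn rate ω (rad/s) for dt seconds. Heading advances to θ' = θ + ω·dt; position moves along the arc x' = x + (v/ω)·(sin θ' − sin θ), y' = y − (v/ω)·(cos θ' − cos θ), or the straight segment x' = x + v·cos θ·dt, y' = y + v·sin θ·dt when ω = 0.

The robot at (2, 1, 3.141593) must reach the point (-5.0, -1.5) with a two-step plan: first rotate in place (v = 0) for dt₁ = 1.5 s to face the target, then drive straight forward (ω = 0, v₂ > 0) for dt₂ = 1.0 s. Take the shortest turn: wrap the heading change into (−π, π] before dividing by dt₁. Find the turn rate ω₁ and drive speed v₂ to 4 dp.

heading to target = atan2(-1.5−1, -5−2) = -2.7986
Δθ = wrap(-2.7986 − 3.1416) = 0.3430; ω₁ = Δθ/dt₁ = 0.2287
distance = √((-5−2)² + (-1.5−1)²) = 7.4330; v₂ = distance/dt₂ = 7.4330

ω₁ = 0.2287, v₂ = 7.4330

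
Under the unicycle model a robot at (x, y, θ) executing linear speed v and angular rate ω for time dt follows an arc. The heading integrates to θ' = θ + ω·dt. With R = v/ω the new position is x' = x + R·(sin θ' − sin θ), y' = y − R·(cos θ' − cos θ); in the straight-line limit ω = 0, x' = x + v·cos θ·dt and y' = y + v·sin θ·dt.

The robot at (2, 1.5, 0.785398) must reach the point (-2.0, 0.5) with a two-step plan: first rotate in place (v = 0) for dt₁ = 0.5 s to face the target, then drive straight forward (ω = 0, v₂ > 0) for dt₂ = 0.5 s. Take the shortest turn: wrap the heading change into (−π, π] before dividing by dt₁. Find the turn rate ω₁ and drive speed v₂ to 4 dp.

heading to target = atan2(0.5−1.5, -2−2) = -2.8966
Δθ = wrap(-2.8966 − 0.7854) = 2.6012; ω₁ = Δθ/dt₁ = 5.2023
distance = √((-2−2)² + (0.5−1.5)²) = 4.1231; v₂ = distance/dt₂ = 8.2462

ω₁ = 5.2023, v₂ = 8.2462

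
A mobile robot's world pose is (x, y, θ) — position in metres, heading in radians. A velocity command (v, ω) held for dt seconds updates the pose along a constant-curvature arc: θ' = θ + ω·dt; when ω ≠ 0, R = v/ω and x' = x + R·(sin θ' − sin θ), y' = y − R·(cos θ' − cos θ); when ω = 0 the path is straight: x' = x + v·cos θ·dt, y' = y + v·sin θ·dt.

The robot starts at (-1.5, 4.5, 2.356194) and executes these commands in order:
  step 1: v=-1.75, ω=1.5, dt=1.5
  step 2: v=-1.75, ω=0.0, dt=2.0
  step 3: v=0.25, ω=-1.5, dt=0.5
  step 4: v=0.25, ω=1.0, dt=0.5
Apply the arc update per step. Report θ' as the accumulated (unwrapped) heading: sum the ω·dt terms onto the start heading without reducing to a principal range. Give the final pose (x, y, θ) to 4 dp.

step 1: θ'=4.6062 (R=-1.1667) → pose (0.4851, 5.2013, 4.6062)
step 2: θ'=4.6062 (straight) → pose (0.8560, 8.6816, 4.6062)
step 3: θ'=3.8562 (R=-0.1667) → pose (0.7995, 8.5734, 3.8562)
step 4: θ'=4.3562 (R=0.2500) → pose (0.7291, 8.4717, 4.3562)

(0.7291, 8.4717, 4.3562)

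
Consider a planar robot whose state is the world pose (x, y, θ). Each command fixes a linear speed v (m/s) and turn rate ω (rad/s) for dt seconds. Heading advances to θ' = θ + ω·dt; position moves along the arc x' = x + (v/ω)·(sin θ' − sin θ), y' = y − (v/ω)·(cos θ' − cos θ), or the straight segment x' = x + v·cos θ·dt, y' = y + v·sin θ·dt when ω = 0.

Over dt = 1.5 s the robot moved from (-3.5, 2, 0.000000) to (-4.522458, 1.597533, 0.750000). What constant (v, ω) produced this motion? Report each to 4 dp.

Δθ = 0.750000 − 0.000000 = 0.750000
ω = Δθ/dt = 0.750000/1.5 = 0.5000
R = Δx/(sin θ' − sin θ) = -1.5000
v = R·ω = -1.5000·0.5000 = -0.7500

v = -0.7500, ω = 0.5000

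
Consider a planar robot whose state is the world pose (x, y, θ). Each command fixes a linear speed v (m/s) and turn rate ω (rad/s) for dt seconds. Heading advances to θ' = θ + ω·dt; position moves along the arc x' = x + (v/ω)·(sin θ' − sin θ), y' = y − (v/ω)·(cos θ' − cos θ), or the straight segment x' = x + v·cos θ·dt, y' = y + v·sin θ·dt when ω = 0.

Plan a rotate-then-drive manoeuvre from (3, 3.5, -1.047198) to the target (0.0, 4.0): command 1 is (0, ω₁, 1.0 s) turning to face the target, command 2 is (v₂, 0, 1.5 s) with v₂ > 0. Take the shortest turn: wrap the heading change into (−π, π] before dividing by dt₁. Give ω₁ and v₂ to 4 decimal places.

ω₁ = -2.2595, v₂ = 2.0276

heading to target = atan2(4−3.5, 0−3) = 2.9764
Δθ = wrap(2.9764 − -1.0472) = -2.2595; ω₁ = Δθ/dt₁ = -2.2595
distance = √((0−3)² + (4−3.5)²) = 3.0414; v₂ = distance/dt₂ = 2.0276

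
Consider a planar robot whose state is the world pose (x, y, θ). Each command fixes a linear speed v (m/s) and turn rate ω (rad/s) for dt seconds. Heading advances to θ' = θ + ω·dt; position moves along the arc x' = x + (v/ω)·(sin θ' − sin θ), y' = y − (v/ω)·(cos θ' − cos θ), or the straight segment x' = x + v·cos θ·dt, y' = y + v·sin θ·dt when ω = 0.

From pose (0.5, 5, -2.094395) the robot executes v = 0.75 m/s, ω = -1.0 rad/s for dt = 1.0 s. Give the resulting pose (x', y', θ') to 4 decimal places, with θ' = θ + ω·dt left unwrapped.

θ' = -2.0944 + -1.0·1.0 = -3.0944
R = v/ω = 0.75/-1.0 = -0.7500
x' = 0.5 + -0.7500·(sin -3.0944 − sin -2.0944) = -0.1141
y' = 5 − -0.7500·(cos -3.0944 − cos -2.0944) = 4.6258

(-0.1141, 4.6258, -3.0944)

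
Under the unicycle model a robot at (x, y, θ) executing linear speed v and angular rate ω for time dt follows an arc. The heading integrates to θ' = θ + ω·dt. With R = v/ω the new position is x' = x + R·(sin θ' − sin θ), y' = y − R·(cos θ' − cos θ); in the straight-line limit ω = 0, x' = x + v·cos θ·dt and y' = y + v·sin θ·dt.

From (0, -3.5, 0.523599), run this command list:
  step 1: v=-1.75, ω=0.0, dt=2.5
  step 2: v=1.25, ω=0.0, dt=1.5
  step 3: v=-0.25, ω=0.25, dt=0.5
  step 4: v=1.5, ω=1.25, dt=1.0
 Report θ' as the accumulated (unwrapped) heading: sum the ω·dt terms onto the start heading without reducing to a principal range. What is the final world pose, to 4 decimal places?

(-1.8579, -3.4764, 1.8986)

step 1: θ'=0.5236 (straight) → pose (-3.7889, -5.6875, 0.5236)
step 2: θ'=0.5236 (straight) → pose (-2.1651, -4.7500, 0.5236)
step 3: θ'=0.6486 (R=-1.0000) → pose (-2.2691, -4.8191, 0.6486)
step 4: θ'=1.8986 (R=1.2000) → pose (-1.8579, -3.4764, 1.8986)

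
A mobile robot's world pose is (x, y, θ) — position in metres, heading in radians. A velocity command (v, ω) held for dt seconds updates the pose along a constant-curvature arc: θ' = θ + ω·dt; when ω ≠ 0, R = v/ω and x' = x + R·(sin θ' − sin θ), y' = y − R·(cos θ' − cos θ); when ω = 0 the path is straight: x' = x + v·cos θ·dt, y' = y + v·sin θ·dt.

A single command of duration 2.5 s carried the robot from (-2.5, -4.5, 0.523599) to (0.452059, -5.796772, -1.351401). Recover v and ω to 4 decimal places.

Δθ = -1.351401 − 0.523599 = -1.875000
ω = Δθ/dt = -1.875000/2.5 = -0.7500
R = Δx/(sin θ' − sin θ) = -2.0000
v = R·ω = -2.0000·-0.7500 = 1.5000

v = 1.5000, ω = -0.7500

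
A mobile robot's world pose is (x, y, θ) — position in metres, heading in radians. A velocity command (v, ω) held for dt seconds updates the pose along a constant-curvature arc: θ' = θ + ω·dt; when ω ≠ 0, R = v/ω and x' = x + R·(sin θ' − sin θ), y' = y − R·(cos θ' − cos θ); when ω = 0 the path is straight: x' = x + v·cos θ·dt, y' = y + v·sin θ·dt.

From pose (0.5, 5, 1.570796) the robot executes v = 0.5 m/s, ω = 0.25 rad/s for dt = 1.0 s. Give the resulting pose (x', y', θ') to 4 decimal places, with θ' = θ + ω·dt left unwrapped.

(0.4378, 5.4948, 1.8208)

θ' = 1.5708 + 0.25·1.0 = 1.8208
R = v/ω = 0.5/0.25 = 2.0000
x' = 0.5 + 2.0000·(sin 1.8208 − sin 1.5708) = 0.4378
y' = 5 − 2.0000·(cos 1.8208 − cos 1.5708) = 5.4948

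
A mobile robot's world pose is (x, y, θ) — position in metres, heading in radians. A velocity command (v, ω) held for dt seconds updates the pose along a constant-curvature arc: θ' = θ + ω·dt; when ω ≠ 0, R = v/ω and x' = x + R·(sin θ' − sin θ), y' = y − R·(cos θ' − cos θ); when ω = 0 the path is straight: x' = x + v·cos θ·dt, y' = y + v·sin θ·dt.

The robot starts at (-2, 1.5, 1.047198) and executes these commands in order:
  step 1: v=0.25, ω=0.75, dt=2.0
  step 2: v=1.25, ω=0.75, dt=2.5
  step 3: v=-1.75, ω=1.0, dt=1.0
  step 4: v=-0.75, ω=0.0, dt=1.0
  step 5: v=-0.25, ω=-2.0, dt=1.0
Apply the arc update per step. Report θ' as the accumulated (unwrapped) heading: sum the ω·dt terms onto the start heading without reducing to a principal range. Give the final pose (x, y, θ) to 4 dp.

(-5.4104, 3.4505, 3.4222)

step 1: θ'=2.5472 (R=0.3333) → pose (-2.1020, 1.9428, 2.5472)
step 2: θ'=4.4222 (R=1.6667) → pose (-4.6323, 1.0389, 4.4222)
step 3: θ'=5.4222 (R=-1.7500) → pose (-4.9818, 2.6801, 5.4222)
step 4: θ'=5.4222 (straight) → pose (-5.4706, 3.2490, 5.4222)
step 5: θ'=3.4222 (R=0.1250) → pose (-5.4104, 3.4505, 3.4222)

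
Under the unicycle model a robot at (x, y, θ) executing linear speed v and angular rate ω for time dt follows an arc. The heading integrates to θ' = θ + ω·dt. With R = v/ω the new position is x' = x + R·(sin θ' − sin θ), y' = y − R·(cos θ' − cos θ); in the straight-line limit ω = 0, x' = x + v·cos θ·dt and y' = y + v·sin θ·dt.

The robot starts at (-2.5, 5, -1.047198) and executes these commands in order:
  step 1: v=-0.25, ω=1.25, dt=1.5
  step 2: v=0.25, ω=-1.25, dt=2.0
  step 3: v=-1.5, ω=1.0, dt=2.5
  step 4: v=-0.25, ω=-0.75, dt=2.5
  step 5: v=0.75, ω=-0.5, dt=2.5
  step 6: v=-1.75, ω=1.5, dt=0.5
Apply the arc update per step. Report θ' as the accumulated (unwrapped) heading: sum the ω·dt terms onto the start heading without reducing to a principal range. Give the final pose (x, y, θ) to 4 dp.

(-5.4889, 5.1613, -1.5472)

step 1: θ'=0.8278 (R=-0.2000) → pose (-2.8205, 5.0353, 0.8278)
step 2: θ'=-1.6722 (R=-0.2000) → pose (-2.4742, 4.8798, -1.6722)
step 3: θ'=0.8278 (R=-1.5000) → pose (-5.0712, 6.0463, 0.8278)
step 4: θ'=-1.0472 (R=0.3333) → pose (-5.6054, 6.1052, -1.0472)
step 5: θ'=-2.2972 (R=-1.5000) → pose (-5.7830, 4.3589, -2.2972)
step 6: θ'=-1.5472 (R=-1.1667) → pose (-5.4889, 5.1613, -1.5472)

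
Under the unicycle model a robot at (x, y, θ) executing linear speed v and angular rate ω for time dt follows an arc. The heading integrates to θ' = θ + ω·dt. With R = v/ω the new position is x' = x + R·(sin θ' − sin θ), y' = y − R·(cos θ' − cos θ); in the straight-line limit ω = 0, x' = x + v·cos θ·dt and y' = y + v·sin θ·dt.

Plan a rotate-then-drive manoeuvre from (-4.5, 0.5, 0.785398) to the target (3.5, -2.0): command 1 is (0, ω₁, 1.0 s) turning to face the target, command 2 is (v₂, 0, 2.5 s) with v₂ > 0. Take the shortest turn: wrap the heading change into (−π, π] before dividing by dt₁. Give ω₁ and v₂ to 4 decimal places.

ω₁ = -1.0883, v₂ = 3.3526

heading to target = atan2(-2−0.5, 3.5−-4.5) = -0.3029
Δθ = wrap(-0.3029 − 0.7854) = -1.0883; ω₁ = Δθ/dt₁ = -1.0883
distance = √((3.5−-4.5)² + (-2−0.5)²) = 8.3815; v₂ = distance/dt₂ = 3.3526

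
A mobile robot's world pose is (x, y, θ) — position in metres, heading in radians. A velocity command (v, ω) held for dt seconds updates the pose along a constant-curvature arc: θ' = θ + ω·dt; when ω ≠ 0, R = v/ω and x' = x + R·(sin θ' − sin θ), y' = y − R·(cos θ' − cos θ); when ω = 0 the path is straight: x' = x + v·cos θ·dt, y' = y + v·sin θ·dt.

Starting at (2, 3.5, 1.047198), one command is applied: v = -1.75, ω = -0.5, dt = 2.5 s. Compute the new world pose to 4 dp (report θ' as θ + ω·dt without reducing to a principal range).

θ' = 1.0472 + -0.5·2.5 = -0.2028
R = v/ω = -1.75/-0.5 = 3.5000
x' = 2 + 3.5000·(sin -0.2028 − sin 1.0472) = -1.7360
y' = 3.5 − 3.5000·(cos -0.2028 − cos 1.0472) = 1.8217

(-1.7360, 1.8217, -0.2028)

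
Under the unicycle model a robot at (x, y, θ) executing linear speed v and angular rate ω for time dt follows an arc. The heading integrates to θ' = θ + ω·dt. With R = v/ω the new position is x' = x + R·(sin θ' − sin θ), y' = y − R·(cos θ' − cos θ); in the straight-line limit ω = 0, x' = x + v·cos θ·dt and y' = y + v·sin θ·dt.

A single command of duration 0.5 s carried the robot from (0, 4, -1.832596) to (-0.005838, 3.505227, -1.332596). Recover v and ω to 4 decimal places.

Δθ = -1.332596 − -1.832596 = 0.500000
ω = Δθ/dt = 0.500000/0.5 = 1.0000
R = −Δy/(cos θ' − cos θ) = 1.0000
v = R·ω = 1.0000·1.0000 = 1.0000

v = 1.0000, ω = 1.0000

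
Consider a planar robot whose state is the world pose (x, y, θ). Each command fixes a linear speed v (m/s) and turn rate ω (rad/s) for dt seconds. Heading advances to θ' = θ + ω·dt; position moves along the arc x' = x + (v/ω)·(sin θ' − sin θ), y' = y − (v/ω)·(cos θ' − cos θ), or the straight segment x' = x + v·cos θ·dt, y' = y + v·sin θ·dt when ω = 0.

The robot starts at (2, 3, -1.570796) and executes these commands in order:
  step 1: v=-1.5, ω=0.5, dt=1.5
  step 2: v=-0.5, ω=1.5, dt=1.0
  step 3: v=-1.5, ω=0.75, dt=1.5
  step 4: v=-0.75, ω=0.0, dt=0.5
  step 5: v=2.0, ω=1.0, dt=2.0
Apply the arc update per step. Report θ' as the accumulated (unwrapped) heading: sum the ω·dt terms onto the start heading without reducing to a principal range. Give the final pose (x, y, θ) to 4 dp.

step 1: θ'=-0.8208 (R=-3.0000) → pose (1.1951, 5.0449, -0.8208)
step 2: θ'=0.6792 (R=-0.3333) → pose (0.7418, 5.0771, 0.6792)
step 3: θ'=1.8042 (R=-2.0000) → pose (0.0524, 3.0583, 1.8042)
step 4: θ'=1.8042 (straight) → pose (0.1391, 2.6935, 1.8042)
step 5: θ'=3.8042 (R=2.0000) → pose (-3.0370, 3.8077, 3.8042)

(-3.0370, 3.8077, 3.8042)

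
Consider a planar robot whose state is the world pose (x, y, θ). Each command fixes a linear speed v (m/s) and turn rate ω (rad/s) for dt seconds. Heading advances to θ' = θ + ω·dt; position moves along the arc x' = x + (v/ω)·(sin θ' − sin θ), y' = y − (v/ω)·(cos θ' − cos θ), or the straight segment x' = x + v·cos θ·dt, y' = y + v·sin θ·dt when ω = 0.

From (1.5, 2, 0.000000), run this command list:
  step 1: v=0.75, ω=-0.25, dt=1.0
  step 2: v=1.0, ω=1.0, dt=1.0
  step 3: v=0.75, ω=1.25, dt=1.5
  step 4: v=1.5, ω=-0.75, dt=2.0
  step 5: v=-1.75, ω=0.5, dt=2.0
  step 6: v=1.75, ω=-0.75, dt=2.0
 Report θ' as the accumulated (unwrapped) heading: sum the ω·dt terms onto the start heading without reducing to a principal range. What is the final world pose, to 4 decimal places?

(3.0426, 5.4752, 0.6250)

step 1: θ'=-0.2500 (R=-3.0000) → pose (2.2422, 1.9067, -0.2500)
step 2: θ'=0.7500 (R=1.0000) → pose (3.1713, 2.1440, 0.7500)
step 3: θ'=2.6250 (R=0.6000) → pose (3.0586, 3.1047, 2.6250)
step 4: θ'=1.1250 (R=-2.0000) → pose (2.2419, 5.7060, 1.1250)
step 5: θ'=2.1250 (R=-3.5000) → pose (2.4237, 2.3550, 2.1250)
step 6: θ'=0.6250 (R=-2.3333) → pose (3.0426, 5.4752, 0.6250)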